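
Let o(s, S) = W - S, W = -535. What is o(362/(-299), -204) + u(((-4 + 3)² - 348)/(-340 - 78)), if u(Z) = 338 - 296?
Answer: -289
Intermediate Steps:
o(s, S) = -535 - S
u(Z) = 42
o(362/(-299), -204) + u(((-4 + 3)² - 348)/(-340 - 78)) = (-535 - 1*(-204)) + 42 = (-535 + 204) + 42 = -331 + 42 = -289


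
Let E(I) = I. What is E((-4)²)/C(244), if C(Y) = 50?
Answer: 8/25 ≈ 0.32000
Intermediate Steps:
E((-4)²)/C(244) = (-4)²/50 = 16*(1/50) = 8/25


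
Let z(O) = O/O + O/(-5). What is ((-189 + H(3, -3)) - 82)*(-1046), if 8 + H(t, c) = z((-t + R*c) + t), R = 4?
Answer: 1441388/5 ≈ 2.8828e+5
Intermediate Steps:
z(O) = 1 - O/5 (z(O) = 1 + O*(-1/5) = 1 - O/5)
H(t, c) = -7 - 4*c/5 (H(t, c) = -8 + (1 - ((-t + 4*c) + t)/5) = -8 + (1 - 4*c/5) = -7 - 4*c/5)
((-189 + H(3, -3)) - 82)*(-1046) = ((-189 + (-7 - 4/5*(-3))) - 82)*(-1046) = ((-189 + (-7 + 12/5)) - 82)*(-1046) = ((-189 - 23/5) - 82)*(-1046) = (-968/5 - 82)*(-1046) = -1378/5*(-1046) = 1441388/5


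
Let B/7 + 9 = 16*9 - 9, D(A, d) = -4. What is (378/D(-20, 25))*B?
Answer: -83349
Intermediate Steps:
B = 882 (B = -63 + 7*(16*9 - 9) = -63 + 7*(144 - 9) = -63 + 7*135 = -63 + 945 = 882)
(378/D(-20, 25))*B = (378/(-4))*882 = (378*(-¼))*882 = -189/2*882 = -83349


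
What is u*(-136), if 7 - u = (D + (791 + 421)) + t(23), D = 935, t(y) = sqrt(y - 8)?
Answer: 291040 + 136*sqrt(15) ≈ 2.9157e+5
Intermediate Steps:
t(y) = sqrt(-8 + y)
u = -2140 - sqrt(15) (u = 7 - ((935 + (791 + 421)) + sqrt(-8 + 23)) = 7 - ((935 + 1212) + sqrt(15)) = 7 - (2147 + sqrt(15)) = 7 + (-2147 - sqrt(15)) = -2140 - sqrt(15) ≈ -2143.9)
u*(-136) = (-2140 - sqrt(15))*(-136) = 291040 + 136*sqrt(15)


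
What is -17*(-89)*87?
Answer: 131631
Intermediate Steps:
-17*(-89)*87 = 1513*87 = 131631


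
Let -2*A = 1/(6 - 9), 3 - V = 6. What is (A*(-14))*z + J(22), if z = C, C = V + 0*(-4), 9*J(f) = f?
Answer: 85/9 ≈ 9.4444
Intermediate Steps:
V = -3 (V = 3 - 1*6 = 3 - 6 = -3)
J(f) = f/9
A = ⅙ (A = -1/(2*(6 - 9)) = -½/(-3) = -½*(-⅓) = ⅙ ≈ 0.16667)
C = -3 (C = -3 + 0*(-4) = -3 + 0 = -3)
z = -3
(A*(-14))*z + J(22) = ((⅙)*(-14))*(-3) + (⅑)*22 = -7/3*(-3) + 22/9 = 7 + 22/9 = 85/9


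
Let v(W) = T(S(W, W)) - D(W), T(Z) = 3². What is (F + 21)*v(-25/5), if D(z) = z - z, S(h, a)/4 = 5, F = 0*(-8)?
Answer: 189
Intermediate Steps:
F = 0
S(h, a) = 20 (S(h, a) = 4*5 = 20)
D(z) = 0
T(Z) = 9
v(W) = 9 (v(W) = 9 - 1*0 = 9 + 0 = 9)
(F + 21)*v(-25/5) = (0 + 21)*9 = 21*9 = 189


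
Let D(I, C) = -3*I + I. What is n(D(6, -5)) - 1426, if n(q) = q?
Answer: -1438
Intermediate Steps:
D(I, C) = -2*I
n(D(6, -5)) - 1426 = -2*6 - 1426 = -12 - 1426 = -1438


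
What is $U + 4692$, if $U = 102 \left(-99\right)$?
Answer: $-5406$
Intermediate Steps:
$U = -10098$
$U + 4692 = -10098 + 4692 = -5406$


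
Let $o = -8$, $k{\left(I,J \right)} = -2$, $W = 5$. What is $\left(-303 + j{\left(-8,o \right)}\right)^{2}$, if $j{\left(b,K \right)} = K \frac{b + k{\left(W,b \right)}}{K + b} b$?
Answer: $69169$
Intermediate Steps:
$j{\left(b,K \right)} = \frac{K b \left(-2 + b\right)}{K + b}$ ($j{\left(b,K \right)} = K \frac{b - 2}{K + b} b = K \frac{-2 + b}{K + b} b = \frac{K \left(-2 + b\right)}{K + b} b = \frac{K b \left(-2 + b\right)}{K + b}$)
$\left(-303 + j{\left(-8,o \right)}\right)^{2} = \left(-303 - - \frac{64 \left(-2 - 8\right)}{-8 - 8}\right)^{2} = \left(-303 - \left(-64\right) \frac{1}{-16} \left(-10\right)\right)^{2} = \left(-303 - \left(-64\right) \left(- \frac{1}{16}\right) \left(-10\right)\right)^{2} = \left(-303 + 40\right)^{2} = \left(-263\right)^{2} = 69169$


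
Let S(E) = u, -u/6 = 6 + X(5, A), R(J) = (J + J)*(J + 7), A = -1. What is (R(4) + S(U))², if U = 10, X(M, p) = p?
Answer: 3364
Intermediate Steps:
R(J) = 2*J*(7 + J) (R(J) = (2*J)*(7 + J) = 2*J*(7 + J))
u = -30 (u = -6*(6 - 1) = -6*5 = -30)
S(E) = -30
(R(4) + S(U))² = (2*4*(7 + 4) - 30)² = (2*4*11 - 30)² = (88 - 30)² = 58² = 3364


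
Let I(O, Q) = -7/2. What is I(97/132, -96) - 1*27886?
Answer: -55779/2 ≈ -27890.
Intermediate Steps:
I(O, Q) = -7/2 (I(O, Q) = -7*½ = -7/2)
I(97/132, -96) - 1*27886 = -7/2 - 1*27886 = -7/2 - 27886 = -55779/2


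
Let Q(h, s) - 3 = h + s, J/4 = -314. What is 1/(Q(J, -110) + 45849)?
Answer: 1/44486 ≈ 2.2479e-5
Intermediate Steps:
J = -1256 (J = 4*(-314) = -1256)
Q(h, s) = 3 + h + s (Q(h, s) = 3 + (h + s) = 3 + h + s)
1/(Q(J, -110) + 45849) = 1/((3 - 1256 - 110) + 45849) = 1/(-1363 + 45849) = 1/44486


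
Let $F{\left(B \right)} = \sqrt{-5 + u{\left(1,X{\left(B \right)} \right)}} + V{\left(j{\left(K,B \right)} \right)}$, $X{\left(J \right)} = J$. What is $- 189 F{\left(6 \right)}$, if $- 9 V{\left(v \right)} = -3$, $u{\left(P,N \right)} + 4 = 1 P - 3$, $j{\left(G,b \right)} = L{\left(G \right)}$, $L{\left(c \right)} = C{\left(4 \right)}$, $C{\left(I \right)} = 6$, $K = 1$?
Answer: $-63 - 189 i \sqrt{11} \approx -63.0 - 626.84 i$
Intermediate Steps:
$L{\left(c \right)} = 6$
$j{\left(G,b \right)} = 6$
$u{\left(P,N \right)} = -7 + P$ ($u{\left(P,N \right)} = -4 + \left(1 P - 3\right) = -4 + \left(P - 3\right) = -4 + \left(-3 + P\right) = -7 + P$)
$V{\left(v \right)} = \frac{1}{3}$ ($V{\left(v \right)} = \left(- \frac{1}{9}\right) \left(-3\right) = \frac{1}{3}$)
$F{\left(B \right)} = \frac{1}{3} + i \sqrt{11}$ ($F{\left(B \right)} = \sqrt{-5 + \left(-7 + 1\right)} + \frac{1}{3} = \sqrt{-5 - 6} + \frac{1}{3} = \sqrt{-11} + \frac{1}{3} = i \sqrt{11} + \frac{1}{3} = \frac{1}{3} + i \sqrt{11}$)
$- 189 F{\left(6 \right)} = - 189 \left(\frac{1}{3} + i \sqrt{11}\right) = -63 - 189 i \sqrt{11}$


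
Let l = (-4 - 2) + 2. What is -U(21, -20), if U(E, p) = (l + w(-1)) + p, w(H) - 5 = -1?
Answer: 20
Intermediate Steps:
w(H) = 4 (w(H) = 5 - 1 = 4)
l = -4 (l = -6 + 2 = -4)
U(E, p) = p (U(E, p) = (-4 + 4) + p = 0 + p = p)
-U(21, -20) = -1*(-20) = 20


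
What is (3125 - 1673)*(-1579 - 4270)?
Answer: -8492748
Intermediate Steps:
(3125 - 1673)*(-1579 - 4270) = 1452*(-5849) = -8492748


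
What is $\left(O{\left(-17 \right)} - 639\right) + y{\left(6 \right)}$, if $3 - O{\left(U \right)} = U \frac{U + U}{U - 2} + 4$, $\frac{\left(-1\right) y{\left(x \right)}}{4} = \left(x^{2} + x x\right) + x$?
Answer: $- \frac{17510}{19} \approx -921.58$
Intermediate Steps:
$y{\left(x \right)} = - 8 x^{2} - 4 x$ ($y{\left(x \right)} = - 4 \left(\left(x^{2} + x x\right) + x\right) = - 4 \left(\left(x^{2} + x^{2}\right) + x\right) = - 4 \left(2 x^{2} + x\right) = - 4 \left(x + 2 x^{2}\right) = - 8 x^{2} - 4 x$)
$O{\left(U \right)} = -1 - \frac{2 U^{2}}{-2 + U}$ ($O{\left(U \right)} = 3 - \left(U \frac{U + U}{U - 2} + 4\right) = 3 - \left(U \frac{2 U}{-2 + U} + 4\right) = 3 - \left(\frac{2 U^{2}}{-2 + U} + 4\right) = 3 - \left(4 + \frac{2 U^{2}}{-2 + U}\right) = -1 - \frac{2 U^{2}}{-2 + U}$)
$\left(O{\left(-17 \right)} - 639\right) + y{\left(6 \right)} = \left(\frac{2 - -17 - 2 \left(-17\right)^{2}}{-2 - 17} - 639\right) - 24 \left(1 + 2 \cdot 6\right) = \left(\frac{2 + 17 - 578}{-19} - 639\right) - 24 \left(1 + 12\right) = \left(- \frac{2 + 17 - 578}{19} - 639\right) - 24 \cdot 13 = \left(\left(- \frac{1}{19}\right) \left(-559\right) - 639\right) - 312 = \left(\frac{559}{19} - 639\right) - 312 = - \frac{11582}{19} - 312 = - \frac{17510}{19}$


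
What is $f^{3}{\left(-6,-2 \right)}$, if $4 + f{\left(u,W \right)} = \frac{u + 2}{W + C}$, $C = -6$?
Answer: $- \frac{343}{8} \approx -42.875$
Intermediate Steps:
$f{\left(u,W \right)} = -4 + \frac{2 + u}{-6 + W}$ ($f{\left(u,W \right)} = -4 + \frac{u + 2}{W - 6} = -4 + \frac{2 + u}{-6 + W}$)
$f^{3}{\left(-6,-2 \right)} = \left(\frac{26 - 6 - -8}{-6 - 2}\right)^{3} = \left(\frac{26 - 6 + 8}{-8}\right)^{3} = \left(\left(- \frac{1}{8}\right) 28\right)^{3} = \left(- \frac{7}{2}\right)^{3} = - \frac{343}{8}$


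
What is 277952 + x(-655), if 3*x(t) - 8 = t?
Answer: 833209/3 ≈ 2.7774e+5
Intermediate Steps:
x(t) = 8/3 + t/3
277952 + x(-655) = 277952 + (8/3 + (⅓)*(-655)) = 277952 + (8/3 - 655/3) = 277952 - 647/3 = 833209/3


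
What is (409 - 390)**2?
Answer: 361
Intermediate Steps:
(409 - 390)**2 = 19**2 = 361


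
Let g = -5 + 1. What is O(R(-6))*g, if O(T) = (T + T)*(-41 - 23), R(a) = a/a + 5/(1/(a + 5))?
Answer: -2048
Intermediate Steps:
g = -4
R(a) = 26 + 5*a (R(a) = 1 + 5/(1/(5 + a)) = 1 + 5*(5 + a) = 1 + (25 + 5*a) = 26 + 5*a)
O(T) = -128*T (O(T) = (2*T)*(-64) = -128*T)
O(R(-6))*g = -128*(26 + 5*(-6))*(-4) = -128*(26 - 30)*(-4) = -128*(-4)*(-4) = 512*(-4) = -2048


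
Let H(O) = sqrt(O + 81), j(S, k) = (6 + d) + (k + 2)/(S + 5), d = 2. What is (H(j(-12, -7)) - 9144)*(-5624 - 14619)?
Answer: 185101992 - 40486*sqrt(1099)/7 ≈ 1.8491e+8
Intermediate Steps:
j(S, k) = 8 + (2 + k)/(5 + S) (j(S, k) = (6 + 2) + (k + 2)/(S + 5) = 8 + (2 + k)/(5 + S))
H(O) = sqrt(81 + O)
(H(j(-12, -7)) - 9144)*(-5624 - 14619) = (sqrt(81 + (42 - 7 + 8*(-12))/(5 - 12)) - 9144)*(-5624 - 14619) = (sqrt(81 + (42 - 7 - 96)/(-7)) - 9144)*(-20243) = (sqrt(81 - 1/7*(-61)) - 9144)*(-20243) = (sqrt(81 + 61/7) - 9144)*(-20243) = (sqrt(628/7) - 9144)*(-20243) = (2*sqrt(1099)/7 - 9144)*(-20243) = (-9144 + 2*sqrt(1099)/7)*(-20243) = 185101992 - 40486*sqrt(1099)/7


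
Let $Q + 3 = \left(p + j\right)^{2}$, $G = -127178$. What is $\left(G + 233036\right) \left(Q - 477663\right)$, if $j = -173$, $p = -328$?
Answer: $-23994303570$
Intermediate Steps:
$Q = 250998$ ($Q = -3 + \left(-328 - 173\right)^{2} = -3 + \left(-501\right)^{2} = -3 + 251001 = 250998$)
$\left(G + 233036\right) \left(Q - 477663\right) = \left(-127178 + 233036\right) \left(250998 - 477663\right) = 105858 \left(-226665\right) = -23994303570$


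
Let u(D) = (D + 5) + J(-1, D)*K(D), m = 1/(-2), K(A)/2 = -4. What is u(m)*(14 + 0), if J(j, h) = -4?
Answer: 511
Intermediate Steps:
K(A) = -8 (K(A) = 2*(-4) = -8)
m = -½ (m = 1*(-½) = -½ ≈ -0.50000)
u(D) = 37 + D (u(D) = (D + 5) - 4*(-8) = (5 + D) + 32 = 37 + D)
u(m)*(14 + 0) = (37 - ½)*(14 + 0) = (73/2)*14 = 511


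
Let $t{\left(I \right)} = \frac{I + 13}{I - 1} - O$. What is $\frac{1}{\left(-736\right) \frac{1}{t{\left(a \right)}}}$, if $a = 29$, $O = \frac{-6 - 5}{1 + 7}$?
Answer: $- \frac{1}{256} \approx -0.0039063$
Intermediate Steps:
$O = - \frac{11}{8} \approx -1.375$
$t{\left(I \right)} = \frac{11}{8} + \frac{13 + I}{-1 + I}$ ($t{\left(I \right)} = \frac{I + 13}{I - 1} - - \frac{11}{8} = \frac{13 + I}{-1 + I} + \frac{11}{8} = \frac{11}{8} + \frac{13 + I}{-1 + I}$)
$\frac{1}{\left(-736\right) \frac{1}{t{\left(a \right)}}} = \frac{1}{\left(-736\right) \frac{1}{\frac{1}{8} \frac{1}{-1 + 29} \left(93 + 19 \cdot 29\right)}} = \frac{1}{\left(-736\right) \frac{1}{\frac{1}{8} \cdot \frac{1}{28} \left(93 + 551\right)}} = \frac{1}{\left(-736\right) \frac{1}{\frac{1}{8} \cdot \frac{1}{28} \cdot 644}} = \frac{1}{\left(-736\right) \frac{1}{\frac{23}{8}}} = \frac{1}{\left(-736\right) \frac{8}{23}} = \frac{1}{-256} = - \frac{1}{256}$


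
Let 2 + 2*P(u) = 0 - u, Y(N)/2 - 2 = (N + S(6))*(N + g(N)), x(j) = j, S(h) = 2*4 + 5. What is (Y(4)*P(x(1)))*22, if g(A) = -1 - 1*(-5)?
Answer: -9108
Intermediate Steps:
S(h) = 13 (S(h) = 8 + 5 = 13)
g(A) = 4 (g(A) = -1 + 5 = 4)
Y(N) = 4 + 2*(4 + N)*(13 + N) (Y(N) = 4 + 2*((N + 13)*(N + 4)) = 4 + 2*((13 + N)*(4 + N)) = 4 + 2*((4 + N)*(13 + N)) = 4 + 2*(4 + N)*(13 + N))
P(u) = -1 - u/2 (P(u) = -1 + (0 - u)/2 = -1 + (-u)/2 = -1 - u/2)
(Y(4)*P(x(1)))*22 = ((108 + 2*4² + 34*4)*(-1 - ½*1))*22 = ((108 + 2*16 + 136)*(-1 - ½))*22 = ((108 + 32 + 136)*(-3/2))*22 = (276*(-3/2))*22 = -414*22 = -9108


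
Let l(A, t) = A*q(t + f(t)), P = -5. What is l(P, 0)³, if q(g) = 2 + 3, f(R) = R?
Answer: -15625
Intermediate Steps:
q(g) = 5
l(A, t) = 5*A (l(A, t) = A*5 = 5*A)
l(P, 0)³ = (5*(-5))³ = (-25)³ = -15625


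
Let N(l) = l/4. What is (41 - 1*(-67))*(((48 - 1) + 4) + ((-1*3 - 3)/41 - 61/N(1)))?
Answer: -855252/41 ≈ -20860.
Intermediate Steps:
N(l) = l/4 (N(l) = l*(¼) = l/4)
(41 - 1*(-67))*(((48 - 1) + 4) + ((-1*3 - 3)/41 - 61/N(1))) = (41 - 1*(-67))*(((48 - 1) + 4) + ((-1*3 - 3)/41 - 61/((¼)*1))) = (41 + 67)*((47 + 4) + ((-3 - 3)*(1/41) - 61/¼)) = 108*(51 + (-6*1/41 - 61*4)) = 108*(51 + (-6/41 - 244)) = 108*(51 - 10010/41) = 108*(-7919/41) = -855252/41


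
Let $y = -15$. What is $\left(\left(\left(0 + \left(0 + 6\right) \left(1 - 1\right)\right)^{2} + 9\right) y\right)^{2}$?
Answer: $18225$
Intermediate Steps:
$\left(\left(\left(0 + \left(0 + 6\right) \left(1 - 1\right)\right)^{2} + 9\right) y\right)^{2} = \left(\left(\left(0 + \left(0 + 6\right) \left(1 - 1\right)\right)^{2} + 9\right) \left(-15\right)\right)^{2} = \left(\left(\left(0 + 6 \cdot 0\right)^{2} + 9\right) \left(-15\right)\right)^{2} = \left(\left(\left(0 + 0\right)^{2} + 9\right) \left(-15\right)\right)^{2} = \left(\left(0^{2} + 9\right) \left(-15\right)\right)^{2} = \left(\left(0 + 9\right) \left(-15\right)\right)^{2} = \left(9 \left(-15\right)\right)^{2} = \left(-135\right)^{2} = 18225$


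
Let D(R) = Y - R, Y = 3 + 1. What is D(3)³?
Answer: 1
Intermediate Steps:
Y = 4
D(R) = 4 - R
D(3)³ = (4 - 1*3)³ = (4 - 3)³ = 1³ = 1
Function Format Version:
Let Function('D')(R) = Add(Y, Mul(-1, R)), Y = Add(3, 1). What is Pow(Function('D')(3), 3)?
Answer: 1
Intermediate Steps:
Y = 4
Function('D')(R) = Add(4, Mul(-1, R))
Pow(Function('D')(3), 3) = Pow(Add(4, Mul(-1, 3)), 3) = Pow(Add(4, -3), 3) = Pow(1, 3) = 1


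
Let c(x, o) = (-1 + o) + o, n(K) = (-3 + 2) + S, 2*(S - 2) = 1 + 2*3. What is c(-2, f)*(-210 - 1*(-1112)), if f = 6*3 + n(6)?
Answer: 39688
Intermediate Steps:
S = 11/2 (S = 2 + (1 + 2*3)/2 = 2 + (1 + 6)/2 = 2 + (½)*7 = 2 + 7/2 = 11/2 ≈ 5.5000)
n(K) = 9/2 (n(K) = (-3 + 2) + 11/2 = -1 + 11/2 = 9/2)
f = 45/2 (f = 6*3 + 9/2 = 18 + 9/2 = 45/2 ≈ 22.500)
c(x, o) = -1 + 2*o
c(-2, f)*(-210 - 1*(-1112)) = (-1 + 2*(45/2))*(-210 - 1*(-1112)) = (-1 + 45)*(-210 + 1112) = 44*902 = 39688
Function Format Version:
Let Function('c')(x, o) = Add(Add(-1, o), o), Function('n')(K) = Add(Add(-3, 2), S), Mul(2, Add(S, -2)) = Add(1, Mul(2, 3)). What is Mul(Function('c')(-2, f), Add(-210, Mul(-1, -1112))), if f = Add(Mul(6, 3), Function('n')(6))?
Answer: 39688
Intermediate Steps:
S = Rational(11, 2) (S = Add(2, Mul(Rational(1, 2), Add(1, Mul(2, 3)))) = Add(2, Mul(Rational(1, 2), Add(1, 6))) = Add(2, Mul(Rational(1, 2), 7)) = Add(2, Rational(7, 2)) = Rational(11, 2) ≈ 5.5000)
Function('n')(K) = Rational(9, 2) (Function('n')(K) = Add(Add(-3, 2), Rational(11, 2)) = Add(-1, Rational(11, 2)) = Rational(9, 2))
f = Rational(45, 2) (f = Add(Mul(6, 3), Rational(9, 2)) = Add(18, Rational(9, 2)) = Rational(45, 2) ≈ 22.500)
Function('c')(x, o) = Add(-1, Mul(2, o))
Mul(Function('c')(-2, f), Add(-210, Mul(-1, -1112))) = Mul(Add(-1, Mul(2, Rational(45, 2))), Add(-210, Mul(-1, -1112))) = Mul(Add(-1, 45), Add(-210, 1112)) = Mul(44, 902) = 39688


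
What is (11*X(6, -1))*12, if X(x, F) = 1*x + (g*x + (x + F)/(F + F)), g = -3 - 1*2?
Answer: -3498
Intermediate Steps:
g = -5 (g = -3 - 2 = -5)
X(x, F) = -4*x + (F + x)/(2*F) (X(x, F) = 1*x + (-5*x + (x + F)/(F + F)) = x + (-5*x + (F + x)/((2*F))) = x + (-5*x + (F + x)*(1/(2*F))) = x + (-5*x + (F + x)/(2*F)) = -4*x + (F + x)/(2*F))
(11*X(6, -1))*12 = (11*((1/2)*(6 - (1 - 8*6))/(-1)))*12 = (11*((1/2)*(-1)*(6 - (1 - 48))))*12 = (11*((1/2)*(-1)*(6 - 1*(-47))))*12 = (11*((1/2)*(-1)*(6 + 47)))*12 = (11*((1/2)*(-1)*53))*12 = (11*(-53/2))*12 = -583/2*12 = -3498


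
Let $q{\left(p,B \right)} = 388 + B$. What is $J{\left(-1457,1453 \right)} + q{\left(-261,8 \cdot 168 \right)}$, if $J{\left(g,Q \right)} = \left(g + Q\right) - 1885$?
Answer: $-157$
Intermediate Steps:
$J{\left(g,Q \right)} = -1885 + Q + g$ ($J{\left(g,Q \right)} = \left(Q + g\right) - 1885 = -1885 + Q + g$)
$J{\left(-1457,1453 \right)} + q{\left(-261,8 \cdot 168 \right)} = \left(-1885 + 1453 - 1457\right) + \left(388 + 8 \cdot 168\right) = -1889 + \left(388 + 1344\right) = -1889 + 1732 = -157$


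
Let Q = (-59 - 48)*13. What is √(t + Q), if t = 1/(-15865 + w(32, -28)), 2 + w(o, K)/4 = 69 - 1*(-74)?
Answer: 2*I*√81415442823/15301 ≈ 37.296*I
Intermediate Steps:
w(o, K) = 564 (w(o, K) = -8 + 4*(69 - 1*(-74)) = -8 + 4*(69 + 74) = -8 + 4*143 = -8 + 572 = 564)
t = -1/15301 (t = 1/(-15865 + 564) = 1/(-15301) = -1/15301 ≈ -6.5355e-5)
Q = -1391 (Q = -107*13 = -1391)
√(t + Q) = √(-1/15301 - 1391) = √(-21283692/15301) = 2*I*√81415442823/15301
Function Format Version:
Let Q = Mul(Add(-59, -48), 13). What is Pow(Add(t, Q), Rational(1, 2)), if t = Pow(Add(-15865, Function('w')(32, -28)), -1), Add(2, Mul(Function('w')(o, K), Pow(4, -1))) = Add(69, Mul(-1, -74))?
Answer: Mul(Rational(2, 15301), I, Pow(81415442823, Rational(1, 2))) ≈ Mul(37.296, I)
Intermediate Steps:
Function('w')(o, K) = 564 (Function('w')(o, K) = Add(-8, Mul(4, Add(69, Mul(-1, -74)))) = Add(-8, Mul(4, Add(69, 74))) = Add(-8, Mul(4, 143)) = Add(-8, 572) = 564)
t = Rational(-1, 15301) (t = Pow(Add(-15865, 564), -1) = Pow(-15301, -1) = Rational(-1, 15301) ≈ -6.5355e-5)
Q = -1391 (Q = Mul(-107, 13) = -1391)
Pow(Add(t, Q), Rational(1, 2)) = Pow(Add(Rational(-1, 15301), -1391), Rational(1, 2)) = Pow(Rational(-21283692, 15301), Rational(1, 2)) = Mul(Rational(2, 15301), I, Pow(81415442823, Rational(1, 2)))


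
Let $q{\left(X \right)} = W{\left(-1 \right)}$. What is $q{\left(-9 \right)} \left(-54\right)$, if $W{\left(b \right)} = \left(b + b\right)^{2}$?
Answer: $-216$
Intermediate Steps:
$W{\left(b \right)} = 4 b^{2}$ ($W{\left(b \right)} = \left(2 b\right)^{2} = 4 b^{2}$)
$q{\left(X \right)} = 4$ ($q{\left(X \right)} = 4 \left(-1\right)^{2} = 4 \cdot 1 = 4$)
$q{\left(-9 \right)} \left(-54\right) = 4 \left(-54\right) = -216$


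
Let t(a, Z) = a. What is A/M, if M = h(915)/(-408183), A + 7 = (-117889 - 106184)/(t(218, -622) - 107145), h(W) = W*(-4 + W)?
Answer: 71352565376/29710201585 ≈ 2.4016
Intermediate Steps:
A = -524416/106927 (A = -7 + (-117889 - 106184)/(218 - 107145) = -7 - 224073/(-106927) = -7 - 224073*(-1/106927) = -7 + 224073/106927 = -524416/106927 ≈ -4.9044)
M = -277855/136061 (M = (915*(-4 + 915))/(-408183) = (915*911)*(-1/408183) = 833565*(-1/408183) = -277855/136061 ≈ -2.0421)
A/M = -524416/(106927*(-277855/136061)) = -524416/106927*(-136061/277855) = 71352565376/29710201585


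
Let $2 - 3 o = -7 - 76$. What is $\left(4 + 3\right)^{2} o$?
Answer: $\frac{4165}{3} \approx 1388.3$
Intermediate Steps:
$o = \frac{85}{3}$ ($o = \frac{2}{3} - \frac{-7 - 76}{3} = \frac{2}{3} - - \frac{83}{3} = \frac{2}{3} + \frac{83}{3} = \frac{85}{3} \approx 28.333$)
$\left(4 + 3\right)^{2} o = \left(4 + 3\right)^{2} \cdot \frac{85}{3} = 7^{2} \cdot \frac{85}{3} = 49 \cdot \frac{85}{3} = \frac{4165}{3}$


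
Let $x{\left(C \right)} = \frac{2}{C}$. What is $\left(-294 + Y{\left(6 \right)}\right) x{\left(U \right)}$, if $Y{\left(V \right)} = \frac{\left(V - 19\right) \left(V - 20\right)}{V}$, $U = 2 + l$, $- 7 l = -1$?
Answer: $- \frac{11074}{45} \approx -246.09$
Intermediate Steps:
$l = \frac{1}{7}$ ($l = \left(- \frac{1}{7}\right) \left(-1\right) = \frac{1}{7} \approx 0.14286$)
$U = \frac{15}{7}$ ($U = 2 + \frac{1}{7} = \frac{15}{7} \approx 2.1429$)
$Y{\left(V \right)} = \frac{\left(-20 + V\right) \left(-19 + V\right)}{V}$ ($Y{\left(V \right)} = \frac{\left(-19 + V\right) \left(-20 + V\right)}{V} = \frac{\left(-20 + V\right) \left(-19 + V\right)}{V}$)
$\left(-294 + Y{\left(6 \right)}\right) x{\left(U \right)} = \left(-294 + \left(-39 + 6 + \frac{380}{6}\right)\right) \frac{2}{\frac{15}{7}} = \left(-294 + \left(-39 + 6 + 380 \cdot \frac{1}{6}\right)\right) 2 \cdot \frac{7}{15} = \left(-294 + \left(-39 + 6 + \frac{190}{3}\right)\right) \frac{14}{15} = \left(-294 + \frac{91}{3}\right) \frac{14}{15} = \left(- \frac{791}{3}\right) \frac{14}{15} = - \frac{11074}{45}$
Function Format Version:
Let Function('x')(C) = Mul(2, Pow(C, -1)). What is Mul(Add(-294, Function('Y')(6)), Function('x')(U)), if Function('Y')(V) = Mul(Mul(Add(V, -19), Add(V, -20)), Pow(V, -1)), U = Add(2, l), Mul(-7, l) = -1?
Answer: Rational(-11074, 45) ≈ -246.09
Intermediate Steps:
l = Rational(1, 7) (l = Mul(Rational(-1, 7), -1) = Rational(1, 7) ≈ 0.14286)
U = Rational(15, 7) (U = Add(2, Rational(1, 7)) = Rational(15, 7) ≈ 2.1429)
Function('Y')(V) = Mul(Pow(V, -1), Add(-20, V), Add(-19, V)) (Function('Y')(V) = Mul(Mul(Add(-19, V), Add(-20, V)), Pow(V, -1)) = Mul(Mul(Add(-20, V), Add(-19, V)), Pow(V, -1)) = Mul(Pow(V, -1), Add(-20, V), Add(-19, V)))
Mul(Add(-294, Function('Y')(6)), Function('x')(U)) = Mul(Add(-294, Add(-39, 6, Mul(380, Pow(6, -1)))), Mul(2, Pow(Rational(15, 7), -1))) = Mul(Add(-294, Add(-39, 6, Mul(380, Rational(1, 6)))), Mul(2, Rational(7, 15))) = Mul(Add(-294, Add(-39, 6, Rational(190, 3))), Rational(14, 15)) = Mul(Add(-294, Rational(91, 3)), Rational(14, 15)) = Mul(Rational(-791, 3), Rational(14, 15)) = Rational(-11074, 45)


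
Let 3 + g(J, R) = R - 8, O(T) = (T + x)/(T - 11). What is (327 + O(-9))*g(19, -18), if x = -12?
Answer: -190269/20 ≈ -9513.5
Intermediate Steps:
O(T) = (-12 + T)/(-11 + T) (O(T) = (T - 12)/(T - 11) = (-12 + T)/(-11 + T))
g(J, R) = -11 + R (g(J, R) = -3 + (R - 8) = -3 + (-8 + R) = -11 + R)
(327 + O(-9))*g(19, -18) = (327 + (-12 - 9)/(-11 - 9))*(-11 - 18) = (327 - 21/(-20))*(-29) = (327 - 1/20*(-21))*(-29) = (327 + 21/20)*(-29) = (6561/20)*(-29) = -190269/20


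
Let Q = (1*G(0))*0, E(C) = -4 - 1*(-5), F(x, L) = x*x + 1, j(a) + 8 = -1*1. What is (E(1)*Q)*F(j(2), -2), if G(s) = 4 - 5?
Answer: 0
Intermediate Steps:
j(a) = -9 (j(a) = -8 - 1*1 = -8 - 1 = -9)
F(x, L) = 1 + x² (F(x, L) = x² + 1 = 1 + x²)
E(C) = 1 (E(C) = -4 + 5 = 1)
G(s) = -1
Q = 0 (Q = (1*(-1))*0 = -1*0 = 0)
(E(1)*Q)*F(j(2), -2) = (1*0)*(1 + (-9)²) = 0*(1 + 81) = 0*82 = 0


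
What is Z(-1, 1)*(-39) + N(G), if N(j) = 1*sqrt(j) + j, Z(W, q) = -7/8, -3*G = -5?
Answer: 859/24 + sqrt(15)/3 ≈ 37.083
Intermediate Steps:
G = 5/3 (G = -1/3*(-5) = 5/3 ≈ 1.6667)
Z(W, q) = -7/8 (Z(W, q) = -7*1/8 = -7/8)
N(j) = j + sqrt(j) (N(j) = sqrt(j) + j = j + sqrt(j))
Z(-1, 1)*(-39) + N(G) = -7/8*(-39) + (5/3 + sqrt(5/3)) = 273/8 + (5/3 + sqrt(15)/3) = 859/24 + sqrt(15)/3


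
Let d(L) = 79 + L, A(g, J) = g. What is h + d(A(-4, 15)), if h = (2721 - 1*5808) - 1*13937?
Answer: -16949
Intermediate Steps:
h = -17024 (h = (2721 - 5808) - 13937 = -3087 - 13937 = -17024)
h + d(A(-4, 15)) = -17024 + (79 - 4) = -17024 + 75 = -16949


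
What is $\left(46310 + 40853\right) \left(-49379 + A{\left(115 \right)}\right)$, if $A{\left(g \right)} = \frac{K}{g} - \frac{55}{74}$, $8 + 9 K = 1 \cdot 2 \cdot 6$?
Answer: $- \frac{329649963853957}{76590} \approx -4.3041 \cdot 10^{9}$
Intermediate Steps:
$K = \frac{4}{9}$ ($K = - \frac{8}{9} + \frac{1 \cdot 2 \cdot 6}{9} = - \frac{8}{9} + \frac{2 \cdot 6}{9} = - \frac{8}{9} + \frac{1}{9} \cdot 12 = - \frac{8}{9} + \frac{4}{3} = \frac{4}{9} \approx 0.44444$)
$A{\left(g \right)} = - \frac{55}{74} + \frac{4}{9 g}$ ($A{\left(g \right)} = \frac{4}{9 g} - \frac{55}{74} = - \frac{55}{74} + \frac{4}{9 g}$)
$\left(46310 + 40853\right) \left(-49379 + A{\left(115 \right)}\right) = \left(46310 + 40853\right) \left(-49379 + \frac{296 - 56925}{666 \cdot 115}\right) = 87163 \left(-49379 + \frac{1}{666} \cdot \frac{1}{115} \left(296 - 56925\right)\right) = 87163 \left(-49379 + \frac{1}{666} \cdot \frac{1}{115} \left(-56629\right)\right) = 87163 \left(-49379 - \frac{56629}{76590}\right) = 87163 \left(- \frac{3781994239}{76590}\right) = - \frac{329649963853957}{76590}$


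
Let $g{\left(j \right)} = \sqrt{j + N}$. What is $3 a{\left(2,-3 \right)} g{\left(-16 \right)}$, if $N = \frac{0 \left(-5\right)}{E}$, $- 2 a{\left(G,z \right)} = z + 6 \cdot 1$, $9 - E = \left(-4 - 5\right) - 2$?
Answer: $- 18 i \approx - 18.0 i$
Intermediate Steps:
$E = 20$ ($E = 9 - \left(\left(-4 - 5\right) - 2\right) = 9 - \left(-9 - 2\right) = 9 - -11 = 9 + 11 = 20$)
$a{\left(G,z \right)} = -3 - \frac{z}{2}$ ($a{\left(G,z \right)} = - \frac{z + 6 \cdot 1}{2} = - \frac{z + 6}{2} = - \frac{6 + z}{2} = -3 - \frac{z}{2}$)
$N = 0$ ($N = \frac{0 \left(-5\right)}{20} = 0 \cdot \frac{1}{20} = 0$)
$g{\left(j \right)} = \sqrt{j}$ ($g{\left(j \right)} = \sqrt{j + 0} = \sqrt{j}$)
$3 a{\left(2,-3 \right)} g{\left(-16 \right)} = 3 \left(-3 - - \frac{3}{2}\right) \sqrt{-16} = 3 \left(-3 + \frac{3}{2}\right) 4 i = 3 \left(- \frac{3}{2}\right) 4 i = - \frac{9 \cdot 4 i}{2} = - 18 i$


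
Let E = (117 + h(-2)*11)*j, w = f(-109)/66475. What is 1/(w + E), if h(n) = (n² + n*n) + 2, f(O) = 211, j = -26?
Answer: -66475/392335239 ≈ -0.00016943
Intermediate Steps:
h(n) = 2 + 2*n² (h(n) = (n² + n²) + 2 = 2*n² + 2 = 2 + 2*n²)
w = 211/66475 ≈ 0.0031741
E = -5902 (E = (117 + (2 + 2*(-2)²)*11)*(-26) = (117 + (2 + 2*4)*11)*(-26) = (117 + (2 + 8)*11)*(-26) = (117 + 10*11)*(-26) = (117 + 110)*(-26) = 227*(-26) = -5902)
1/(w + E) = 1/(211/66475 - 5902) = 1/(-392335239/66475) = -66475/392335239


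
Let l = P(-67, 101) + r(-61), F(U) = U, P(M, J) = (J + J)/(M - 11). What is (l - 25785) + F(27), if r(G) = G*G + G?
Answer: -861923/39 ≈ -22101.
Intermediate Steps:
r(G) = G + G² (r(G) = G² + G = G + G²)
P(M, J) = 2*J/(-11 + M) (P(M, J) = (2*J)/(-11 + M) = 2*J/(-11 + M))
l = 142639/39 (l = 2*101/(-11 - 67) - 61*(1 - 61) = 2*101/(-78) - 61*(-60) = 2*101*(-1/78) + 3660 = -101/39 + 3660 = 142639/39 ≈ 3657.4)
(l - 25785) + F(27) = (142639/39 - 25785) + 27 = -862976/39 + 27 = -861923/39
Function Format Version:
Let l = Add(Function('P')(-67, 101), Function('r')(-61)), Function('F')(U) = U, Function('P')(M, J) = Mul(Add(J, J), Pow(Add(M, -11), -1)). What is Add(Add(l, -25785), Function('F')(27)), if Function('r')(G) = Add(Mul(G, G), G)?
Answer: Rational(-861923, 39) ≈ -22101.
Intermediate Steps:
Function('r')(G) = Add(G, Pow(G, 2)) (Function('r')(G) = Add(Pow(G, 2), G) = Add(G, Pow(G, 2)))
Function('P')(M, J) = Mul(2, J, Pow(Add(-11, M), -1)) (Function('P')(M, J) = Mul(Mul(2, J), Pow(Add(-11, M), -1)) = Mul(2, J, Pow(Add(-11, M), -1)))
l = Rational(142639, 39) (l = Add(Mul(2, 101, Pow(Add(-11, -67), -1)), Mul(-61, Add(1, -61))) = Add(Mul(2, 101, Pow(-78, -1)), Mul(-61, -60)) = Add(Mul(2, 101, Rational(-1, 78)), 3660) = Add(Rational(-101, 39), 3660) = Rational(142639, 39) ≈ 3657.4)
Add(Add(l, -25785), Function('F')(27)) = Add(Add(Rational(142639, 39), -25785), 27) = Add(Rational(-862976, 39), 27) = Rational(-861923, 39)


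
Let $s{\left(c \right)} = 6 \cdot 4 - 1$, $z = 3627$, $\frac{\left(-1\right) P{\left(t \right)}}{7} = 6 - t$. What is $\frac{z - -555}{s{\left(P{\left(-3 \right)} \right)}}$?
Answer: $\frac{4182}{23} \approx 181.83$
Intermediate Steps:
$P{\left(t \right)} = -42 + 7 t$ ($P{\left(t \right)} = - 7 \left(6 - t\right) = -42 + 7 t$)
$s{\left(c \right)} = 23$ ($s{\left(c \right)} = 24 - 1 = 23$)
$\frac{z - -555}{s{\left(P{\left(-3 \right)} \right)}} = \frac{3627 - -555}{23} = \left(3627 + 555\right) \frac{1}{23} = 4182 \cdot \frac{1}{23} = \frac{4182}{23}$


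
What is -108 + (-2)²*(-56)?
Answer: -332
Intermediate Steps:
-108 + (-2)²*(-56) = -108 + 4*(-56) = -108 - 224 = -332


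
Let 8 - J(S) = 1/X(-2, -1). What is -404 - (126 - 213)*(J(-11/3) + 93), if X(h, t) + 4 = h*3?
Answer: 83917/10 ≈ 8391.7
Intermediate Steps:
X(h, t) = -4 + 3*h (X(h, t) = -4 + h*3 = -4 + 3*h)
J(S) = 81/10 (J(S) = 8 - 1/(-4 + 3*(-2)) = 8 - 1/(-4 - 6) = 8 - 1/(-10) = 8 - 1*(-⅒) = 8 + ⅒ = 81/10)
-404 - (126 - 213)*(J(-11/3) + 93) = -404 - (126 - 213)*(81/10 + 93) = -404 - (-87)*1011/10 = -404 - 1*(-87957/10) = -404 + 87957/10 = 83917/10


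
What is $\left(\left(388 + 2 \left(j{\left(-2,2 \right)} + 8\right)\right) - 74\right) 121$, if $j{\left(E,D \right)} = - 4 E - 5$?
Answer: $40656$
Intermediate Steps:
$j{\left(E,D \right)} = -5 - 4 E$
$\left(\left(388 + 2 \left(j{\left(-2,2 \right)} + 8\right)\right) - 74\right) 121 = \left(\left(388 + 2 \left(\left(-5 - -8\right) + 8\right)\right) - 74\right) 121 = \left(\left(388 + 2 \left(\left(-5 + 8\right) + 8\right)\right) - 74\right) 121 = \left(\left(388 + 2 \left(3 + 8\right)\right) - 74\right) 121 = \left(\left(388 + 2 \cdot 11\right) - 74\right) 121 = \left(\left(388 + 22\right) - 74\right) 121 = \left(410 - 74\right) 121 = 336 \cdot 121 = 40656$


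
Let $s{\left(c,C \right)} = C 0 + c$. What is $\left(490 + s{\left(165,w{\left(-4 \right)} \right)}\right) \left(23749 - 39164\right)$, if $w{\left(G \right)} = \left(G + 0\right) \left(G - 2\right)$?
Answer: $-10096825$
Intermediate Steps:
$w{\left(G \right)} = G \left(-2 + G\right)$
$s{\left(c,C \right)} = c$ ($s{\left(c,C \right)} = 0 + c = c$)
$\left(490 + s{\left(165,w{\left(-4 \right)} \right)}\right) \left(23749 - 39164\right) = \left(490 + 165\right) \left(23749 - 39164\right) = 655 \left(-15415\right) = -10096825$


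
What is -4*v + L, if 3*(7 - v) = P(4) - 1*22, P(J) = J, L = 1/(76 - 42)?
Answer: -1767/34 ≈ -51.971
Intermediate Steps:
L = 1/34 ≈ 0.029412
v = 13 (v = 7 - (4 - 1*22)/3 = 7 - (4 - 22)/3 = 7 - ⅓*(-18) = 7 + 6 = 13)
-4*v + L = -4*13 + 1/34 = -52 + 1/34 = -1767/34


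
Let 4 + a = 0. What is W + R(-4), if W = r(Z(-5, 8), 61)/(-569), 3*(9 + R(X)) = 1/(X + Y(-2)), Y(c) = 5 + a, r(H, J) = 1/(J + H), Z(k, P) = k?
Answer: -2612857/286776 ≈ -9.1111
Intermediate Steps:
a = -4 (a = -4 + 0 = -4)
r(H, J) = 1/(H + J)
Y(c) = 1 (Y(c) = 5 - 4 = 1)
R(X) = -9 + 1/(3*(1 + X)) (R(X) = -9 + 1/(3*(X + 1)) = -9 + 1/(3*(1 + X)))
W = -1/31864 (W = 1/((-5 + 61)*(-569)) = -1/569/56 = (1/56)*(-1/569) = -1/31864 ≈ -3.1383e-5)
W + R(-4) = -1/31864 + (-26 - 27*(-4))/(3*(1 - 4)) = -1/31864 + (1/3)*(-26 + 108)/(-3) = -1/31864 + (1/3)*(-1/3)*82 = -1/31864 - 82/9 = -2612857/286776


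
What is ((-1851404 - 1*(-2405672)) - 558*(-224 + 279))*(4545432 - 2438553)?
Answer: 1103115493062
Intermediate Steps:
((-1851404 - 1*(-2405672)) - 558*(-224 + 279))*(4545432 - 2438553) = ((-1851404 + 2405672) - 558*55)*2106879 = (554268 - 30690)*2106879 = 523578*2106879 = 1103115493062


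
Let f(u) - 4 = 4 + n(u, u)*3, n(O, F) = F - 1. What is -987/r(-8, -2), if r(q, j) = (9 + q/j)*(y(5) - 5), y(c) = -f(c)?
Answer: 987/325 ≈ 3.0369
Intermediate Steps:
n(O, F) = -1 + F
f(u) = 5 + 3*u (f(u) = 4 + (4 + (-1 + u)*3) = 4 + (4 + (-3 + 3*u)) = 4 + (1 + 3*u) = 5 + 3*u)
y(c) = -5 - 3*c (y(c) = -(5 + 3*c) = -5 - 3*c)
r(q, j) = -225 - 25*q/j (r(q, j) = (9 + q/j)*((-5 - 3*5) - 5) = (9 + q/j)*((-5 - 15) - 5) = (9 + q/j)*(-20 - 5) = (9 + q/j)*(-25) = -225 - 25*q/j)
-987/r(-8, -2) = -987/(-225 - 25*(-8)/(-2)) = -987/(-225 - 25*(-8)*(-½)) = -987/(-225 - 100) = -987/(-325) = -987*(-1/325) = 987/325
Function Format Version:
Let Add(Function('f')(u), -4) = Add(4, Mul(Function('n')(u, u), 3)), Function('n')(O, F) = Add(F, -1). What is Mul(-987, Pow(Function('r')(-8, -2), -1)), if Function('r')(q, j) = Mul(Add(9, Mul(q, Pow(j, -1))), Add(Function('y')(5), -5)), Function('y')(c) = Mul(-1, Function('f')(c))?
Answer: Rational(987, 325) ≈ 3.0369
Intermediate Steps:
Function('n')(O, F) = Add(-1, F)
Function('f')(u) = Add(5, Mul(3, u)) (Function('f')(u) = Add(4, Add(4, Mul(Add(-1, u), 3))) = Add(4, Add(4, Add(-3, Mul(3, u)))) = Add(4, Add(1, Mul(3, u))) = Add(5, Mul(3, u)))
Function('y')(c) = Add(-5, Mul(-3, c)) (Function('y')(c) = Mul(-1, Add(5, Mul(3, c))) = Add(-5, Mul(-3, c)))
Function('r')(q, j) = Add(-225, Mul(-25, q, Pow(j, -1))) (Function('r')(q, j) = Mul(Add(9, Mul(q, Pow(j, -1))), Add(Add(-5, Mul(-3, 5)), -5)) = Mul(Add(9, Mul(q, Pow(j, -1))), Add(Add(-5, -15), -5)) = Mul(Add(9, Mul(q, Pow(j, -1))), Add(-20, -5)) = Mul(Add(9, Mul(q, Pow(j, -1))), -25) = Add(-225, Mul(-25, q, Pow(j, -1))))
Mul(-987, Pow(Function('r')(-8, -2), -1)) = Mul(-987, Pow(Add(-225, Mul(-25, -8, Pow(-2, -1))), -1)) = Mul(-987, Pow(Add(-225, Mul(-25, -8, Rational(-1, 2))), -1)) = Mul(-987, Pow(Add(-225, -100), -1)) = Mul(-987, Pow(-325, -1)) = Mul(-987, Rational(-1, 325)) = Rational(987, 325)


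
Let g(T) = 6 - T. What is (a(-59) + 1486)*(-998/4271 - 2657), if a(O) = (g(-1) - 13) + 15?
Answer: -16966822275/4271 ≈ -3.9726e+6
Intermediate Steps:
a(O) = 9 (a(O) = ((6 - 1*(-1)) - 13) + 15 = ((6 + 1) - 13) + 15 = (7 - 13) + 15 = -6 + 15 = 9)
(a(-59) + 1486)*(-998/4271 - 2657) = (9 + 1486)*(-998/4271 - 2657) = 1495*(-998*1/4271 - 2657) = 1495*(-998/4271 - 2657) = 1495*(-11349045/4271) = -16966822275/4271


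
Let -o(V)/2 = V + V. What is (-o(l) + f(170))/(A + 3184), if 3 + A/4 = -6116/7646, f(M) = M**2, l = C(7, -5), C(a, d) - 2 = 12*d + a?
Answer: 27426202/3028581 ≈ 9.0558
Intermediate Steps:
C(a, d) = 2 + a + 12*d (C(a, d) = 2 + (12*d + a) = 2 + (a + 12*d) = 2 + a + 12*d)
l = -51 (l = 2 + 7 + 12*(-5) = 2 + 7 - 60 = -51)
o(V) = -4*V (o(V) = -2*(V + V) = -4*V)
A = -58108/3823 (A = -12 + 4*(-6116/7646) = -12 + 4*(-6116*1/7646) = -12 + 4*(-3058/3823) = -12 - 12232/3823 = -58108/3823 ≈ -15.200)
(-o(l) + f(170))/(A + 3184) = (-(-4)*(-51) + 170**2)/(-58108/3823 + 3184) = (-1*204 + 28900)/(12114324/3823) = (-204 + 28900)*(3823/12114324) = 28696*(3823/12114324) = 27426202/3028581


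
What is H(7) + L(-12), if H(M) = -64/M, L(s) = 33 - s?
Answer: 251/7 ≈ 35.857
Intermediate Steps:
H(7) + L(-12) = -64/7 + (33 - 1*(-12)) = -64*⅐ + (33 + 12) = -64/7 + 45 = 251/7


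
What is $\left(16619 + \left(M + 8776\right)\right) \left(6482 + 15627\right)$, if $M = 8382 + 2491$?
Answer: $801849212$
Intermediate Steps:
$M = 10873$
$\left(16619 + \left(M + 8776\right)\right) \left(6482 + 15627\right) = \left(16619 + \left(10873 + 8776\right)\right) \left(6482 + 15627\right) = \left(16619 + 19649\right) 22109 = 36268 \cdot 22109 = 801849212$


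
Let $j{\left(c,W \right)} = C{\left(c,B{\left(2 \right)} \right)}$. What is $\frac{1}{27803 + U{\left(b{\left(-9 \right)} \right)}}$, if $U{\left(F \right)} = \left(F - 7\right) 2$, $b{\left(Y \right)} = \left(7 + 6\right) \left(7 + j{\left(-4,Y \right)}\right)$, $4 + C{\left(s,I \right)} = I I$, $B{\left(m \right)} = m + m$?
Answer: $\frac{1}{28283} \approx 3.5357 \cdot 10^{-5}$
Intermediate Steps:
$B{\left(m \right)} = 2 m$
$C{\left(s,I \right)} = -4 + I^{2}$ ($C{\left(s,I \right)} = -4 + I I = -4 + I^{2}$)
$j{\left(c,W \right)} = 12$ ($j{\left(c,W \right)} = -4 + \left(2 \cdot 2\right)^{2} = -4 + 4^{2} = -4 + 16 = 12$)
$b{\left(Y \right)} = 247$ ($b{\left(Y \right)} = \left(7 + 6\right) \left(7 + 12\right) = 13 \cdot 19 = 247$)
$U{\left(F \right)} = -14 + 2 F$ ($U{\left(F \right)} = \left(-7 + F\right) 2 = -14 + 2 F$)
$\frac{1}{27803 + U{\left(b{\left(-9 \right)} \right)}} = \frac{1}{27803 + \left(-14 + 2 \cdot 247\right)} = \frac{1}{27803 + \left(-14 + 494\right)} = \frac{1}{27803 + 480} = \frac{1}{28283}$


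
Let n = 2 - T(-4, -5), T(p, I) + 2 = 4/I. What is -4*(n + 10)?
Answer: -296/5 ≈ -59.200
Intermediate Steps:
T(p, I) = -2 + 4/I
n = 24/5 (n = 2 - (-2 + 4/(-5)) = 2 - (-2 + 4*(-⅕)) = 2 - (-2 - ⅘) = 2 - 1*(-14/5) = 2 + 14/5 = 24/5 ≈ 4.8000)
-4*(n + 10) = -4*(24/5 + 10) = -4*74/5 = -296/5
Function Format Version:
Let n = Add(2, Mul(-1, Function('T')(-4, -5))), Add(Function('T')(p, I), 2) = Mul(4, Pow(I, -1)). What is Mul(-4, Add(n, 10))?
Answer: Rational(-296, 5) ≈ -59.200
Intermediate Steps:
Function('T')(p, I) = Add(-2, Mul(4, Pow(I, -1)))
n = Rational(24, 5) (n = Add(2, Mul(-1, Add(-2, Mul(4, Pow(-5, -1))))) = Add(2, Mul(-1, Add(-2, Mul(4, Rational(-1, 5))))) = Add(2, Mul(-1, Add(-2, Rational(-4, 5)))) = Add(2, Mul(-1, Rational(-14, 5))) = Add(2, Rational(14, 5)) = Rational(24, 5) ≈ 4.8000)
Mul(-4, Add(n, 10)) = Mul(-4, Add(Rational(24, 5), 10)) = Mul(-4, Rational(74, 5)) = Rational(-296, 5)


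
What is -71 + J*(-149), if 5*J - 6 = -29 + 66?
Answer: -6762/5 ≈ -1352.4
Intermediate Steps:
J = 43/5 (J = 6/5 + (-29 + 66)/5 = 6/5 + (⅕)*37 = 6/5 + 37/5 = 43/5 ≈ 8.6000)
-71 + J*(-149) = -71 + (43/5)*(-149) = -71 - 6407/5 = -6762/5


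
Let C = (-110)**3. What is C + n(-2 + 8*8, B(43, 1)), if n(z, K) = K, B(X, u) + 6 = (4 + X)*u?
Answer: -1330959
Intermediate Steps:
B(X, u) = -6 + u*(4 + X) (B(X, u) = -6 + (4 + X)*u = -6 + u*(4 + X))
C = -1331000
C + n(-2 + 8*8, B(43, 1)) = -1331000 + (-6 + 4*1 + 43*1) = -1331000 + (-6 + 4 + 43) = -1331000 + 41 = -1330959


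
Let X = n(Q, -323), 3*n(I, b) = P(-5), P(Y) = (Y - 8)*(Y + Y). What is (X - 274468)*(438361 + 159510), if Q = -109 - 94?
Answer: -492211649654/3 ≈ -1.6407e+11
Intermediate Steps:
Q = -203
P(Y) = 2*Y*(-8 + Y) (P(Y) = (-8 + Y)*(2*Y) = 2*Y*(-8 + Y))
n(I, b) = 130/3 (n(I, b) = (2*(-5)*(-8 - 5))/3 = (2*(-5)*(-13))/3 = (⅓)*130 = 130/3)
X = 130/3 ≈ 43.333
(X - 274468)*(438361 + 159510) = (130/3 - 274468)*(438361 + 159510) = -823274/3*597871 = -492211649654/3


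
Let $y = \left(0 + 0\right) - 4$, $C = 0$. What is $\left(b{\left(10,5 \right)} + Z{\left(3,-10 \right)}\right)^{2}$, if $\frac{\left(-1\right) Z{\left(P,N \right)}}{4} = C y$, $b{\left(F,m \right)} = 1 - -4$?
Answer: $25$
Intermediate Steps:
$y = -4$ ($y = 0 - 4 = -4$)
$b{\left(F,m \right)} = 5$ ($b{\left(F,m \right)} = 1 + 4 = 5$)
$Z{\left(P,N \right)} = 0$ ($Z{\left(P,N \right)} = - 4 \cdot 0 \left(-4\right) = \left(-4\right) 0 = 0$)
$\left(b{\left(10,5 \right)} + Z{\left(3,-10 \right)}\right)^{2} = \left(5 + 0\right)^{2} = 5^{2} = 25$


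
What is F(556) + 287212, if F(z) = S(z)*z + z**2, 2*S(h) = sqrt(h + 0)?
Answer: 596348 + 556*sqrt(139) ≈ 6.0290e+5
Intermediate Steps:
S(h) = sqrt(h)/2 (S(h) = sqrt(h + 0)/2 = sqrt(h)/2)
F(z) = z**2 + z**(3/2)/2 (F(z) = (sqrt(z)/2)*z + z**2 = z**(3/2)/2 + z**2 = z**2 + z**(3/2)/2)
F(556) + 287212 = (556**2 + 556**(3/2)/2) + 287212 = (309136 + (1112*sqrt(139))/2) + 287212 = (309136 + 556*sqrt(139)) + 287212 = 596348 + 556*sqrt(139)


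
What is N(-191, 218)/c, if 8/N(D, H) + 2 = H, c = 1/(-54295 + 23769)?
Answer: -30526/27 ≈ -1130.6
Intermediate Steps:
c = -1/30526 (c = 1/(-30526) = -1/30526 ≈ -3.2759e-5)
N(D, H) = 8/(-2 + H)
N(-191, 218)/c = (8/(-2 + 218))/(-1/30526) = (8/216)*(-30526) = (8*(1/216))*(-30526) = (1/27)*(-30526) = -30526/27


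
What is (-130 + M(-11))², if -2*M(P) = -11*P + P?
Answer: 34225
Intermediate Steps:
M(P) = 5*P (M(P) = -(-11*P + P)/2 = -(-5)*P = 5*P)
(-130 + M(-11))² = (-130 + 5*(-11))² = (-130 - 55)² = (-185)² = 34225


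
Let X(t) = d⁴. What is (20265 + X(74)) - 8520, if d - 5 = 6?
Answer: 26386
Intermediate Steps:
d = 11 (d = 5 + 6 = 11)
X(t) = 14641 (X(t) = 11⁴ = 14641)
(20265 + X(74)) - 8520 = (20265 + 14641) - 8520 = 34906 - 8520 = 26386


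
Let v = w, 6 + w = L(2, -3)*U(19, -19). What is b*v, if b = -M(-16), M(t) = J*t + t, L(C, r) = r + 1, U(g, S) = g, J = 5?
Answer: -4224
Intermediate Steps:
L(C, r) = 1 + r
M(t) = 6*t (M(t) = 5*t + t = 6*t)
b = 96 (b = -6*(-16) = -1*(-96) = 96)
w = -44 (w = -6 + (1 - 3)*19 = -6 - 2*19 = -6 - 38 = -44)
v = -44
b*v = 96*(-44) = -4224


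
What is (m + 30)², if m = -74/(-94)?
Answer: 2093809/2209 ≈ 947.85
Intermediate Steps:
m = 37/47 (m = -74*(-1/94) = 37/47 ≈ 0.78723)
(m + 30)² = (37/47 + 30)² = (1447/47)² = 2093809/2209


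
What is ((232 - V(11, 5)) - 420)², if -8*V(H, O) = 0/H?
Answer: 35344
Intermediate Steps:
V(H, O) = 0 (V(H, O) = -0/H = -⅛*0 = 0)
((232 - V(11, 5)) - 420)² = ((232 - 1*0) - 420)² = ((232 + 0) - 420)² = (232 - 420)² = (-188)² = 35344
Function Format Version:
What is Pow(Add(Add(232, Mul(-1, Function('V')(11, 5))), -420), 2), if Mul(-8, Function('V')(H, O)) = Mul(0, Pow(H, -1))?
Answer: 35344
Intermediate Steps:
Function('V')(H, O) = 0 (Function('V')(H, O) = Mul(Rational(-1, 8), Mul(0, Pow(H, -1))) = Mul(Rational(-1, 8), 0) = 0)
Pow(Add(Add(232, Mul(-1, Function('V')(11, 5))), -420), 2) = Pow(Add(Add(232, Mul(-1, 0)), -420), 2) = Pow(Add(Add(232, 0), -420), 2) = Pow(Add(232, -420), 2) = Pow(-188, 2) = 35344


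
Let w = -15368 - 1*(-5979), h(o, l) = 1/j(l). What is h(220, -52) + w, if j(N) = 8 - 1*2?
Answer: -56333/6 ≈ -9388.8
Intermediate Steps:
j(N) = 6 (j(N) = 8 - 2 = 6)
h(o, l) = ⅙ (h(o, l) = 1/6 = ⅙)
w = -9389 (w = -15368 + 5979 = -9389)
h(220, -52) + w = ⅙ - 9389 = -56333/6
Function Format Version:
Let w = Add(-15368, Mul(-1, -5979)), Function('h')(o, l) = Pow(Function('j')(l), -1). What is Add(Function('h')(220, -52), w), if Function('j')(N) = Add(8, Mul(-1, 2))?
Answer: Rational(-56333, 6) ≈ -9388.8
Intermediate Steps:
Function('j')(N) = 6 (Function('j')(N) = Add(8, -2) = 6)
Function('h')(o, l) = Rational(1, 6) (Function('h')(o, l) = Pow(6, -1) = Rational(1, 6))
w = -9389 (w = Add(-15368, 5979) = -9389)
Add(Function('h')(220, -52), w) = Add(Rational(1, 6), -9389) = Rational(-56333, 6)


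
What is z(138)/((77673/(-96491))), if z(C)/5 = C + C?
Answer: -44385860/25891 ≈ -1714.3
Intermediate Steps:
z(C) = 10*C (z(C) = 5*(C + C) = 5*(2*C) = 10*C)
z(138)/((77673/(-96491))) = (10*138)/((77673/(-96491))) = 1380/((77673*(-1/96491))) = 1380/(-77673/96491) = 1380*(-96491/77673) = -44385860/25891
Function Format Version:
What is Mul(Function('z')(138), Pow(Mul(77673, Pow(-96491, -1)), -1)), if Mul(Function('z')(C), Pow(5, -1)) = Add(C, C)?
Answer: Rational(-44385860, 25891) ≈ -1714.3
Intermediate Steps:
Function('z')(C) = Mul(10, C) (Function('z')(C) = Mul(5, Add(C, C)) = Mul(5, Mul(2, C)) = Mul(10, C))
Mul(Function('z')(138), Pow(Mul(77673, Pow(-96491, -1)), -1)) = Mul(Mul(10, 138), Pow(Mul(77673, Pow(-96491, -1)), -1)) = Mul(1380, Pow(Mul(77673, Rational(-1, 96491)), -1)) = Mul(1380, Pow(Rational(-77673, 96491), -1)) = Mul(1380, Rational(-96491, 77673)) = Rational(-44385860, 25891)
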